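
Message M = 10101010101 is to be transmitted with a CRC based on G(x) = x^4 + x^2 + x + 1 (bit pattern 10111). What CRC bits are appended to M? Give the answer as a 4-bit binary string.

1001

Append 4 zeros: 101010101010000. Divide by 10111 (XOR where the leading bit is 1):
  pos 0: 10101 XOR 10111 = 00010
  pos 3: 10010 XOR 10111 = 00101
  pos 5: 10110 XOR 10111 = 00001
  pos 9: 11000 XOR 10111 = 01111
  pos 10: 11110 XOR 10111 = 01001
Remainder (last 4 bits) = 1001. This is the CRC / FCS.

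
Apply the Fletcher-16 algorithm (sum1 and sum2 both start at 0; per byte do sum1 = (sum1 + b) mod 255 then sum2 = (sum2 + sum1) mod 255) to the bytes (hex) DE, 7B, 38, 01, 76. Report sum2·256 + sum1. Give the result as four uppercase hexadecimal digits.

690A

Running sums (mod 255):
  after byte 0 (DE): sum1=222, sum2=222
  after byte 1 (7B): sum1=90, sum2=57
  after byte 2 (38): sum1=146, sum2=203
  after byte 3 (01): sum1=147, sum2=95
  after byte 4 (76): sum1=10, sum2=105
Checksum = sum2·256 + sum1 = 105·256 + 10 = 26890 = 0x690A.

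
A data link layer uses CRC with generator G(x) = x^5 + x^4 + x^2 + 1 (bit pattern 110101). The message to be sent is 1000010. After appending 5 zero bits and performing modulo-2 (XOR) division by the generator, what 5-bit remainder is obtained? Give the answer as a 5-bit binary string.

Append 5 zeros: 100001000000. Divide by 110101 (XOR where the leading bit is 1):
  pos 0: 100001 XOR 110101 = 010100
  pos 1: 101000 XOR 110101 = 011101
  pos 2: 111010 XOR 110101 = 001111
  pos 4: 111100 XOR 110101 = 001001
  pos 6: 100100 XOR 110101 = 010001
Remainder (last 5 bits) = 10001. This is the CRC / FCS.

10001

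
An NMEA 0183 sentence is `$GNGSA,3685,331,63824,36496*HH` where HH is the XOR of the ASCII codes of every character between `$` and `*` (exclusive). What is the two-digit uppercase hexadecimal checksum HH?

XOR the ASCII codes of the payload characters:
  'G' = 0x47 → acc = 0x47
  'N' = 0x4E → acc = 0x09
  'G' = 0x47 → acc = 0x4E
  'S' = 0x53 → acc = 0x1D
  'A' = 0x41 → acc = 0x5C
  ',' = 0x2C → acc = 0x70
  '3' = 0x33 → acc = 0x43
  '6' = 0x36 → acc = 0x75
  '8' = 0x38 → acc = 0x4D
  '5' = 0x35 → acc = 0x78
  ',' = 0x2C → acc = 0x54
  '3' = 0x33 → acc = 0x67
  '3' = 0x33 → acc = 0x54
  '1' = 0x31 → acc = 0x65
  ',' = 0x2C → acc = 0x49
  '6' = 0x36 → acc = 0x7F
  '3' = 0x33 → acc = 0x4C
  '8' = 0x38 → acc = 0x74
  '2' = 0x32 → acc = 0x46
  '4' = 0x34 → acc = 0x72
  ',' = 0x2C → acc = 0x5E
  '3' = 0x33 → acc = 0x6D
  '6' = 0x36 → acc = 0x5B
  '4' = 0x34 → acc = 0x6F
  '9' = 0x39 → acc = 0x56
  '6' = 0x36 → acc = 0x60
Checksum = 0x60.

60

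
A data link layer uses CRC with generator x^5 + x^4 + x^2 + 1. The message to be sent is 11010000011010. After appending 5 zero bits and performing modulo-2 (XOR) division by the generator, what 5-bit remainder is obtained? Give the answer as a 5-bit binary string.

Append 5 zeros: 1101000001101000000. Divide by 110101 (XOR where the leading bit is 1):
  pos 0: 110100 XOR 110101 = 000001
  pos 5: 100011 XOR 110101 = 010110
  pos 6: 101100 XOR 110101 = 011001
  pos 7: 110011 XOR 110101 = 000110
  pos 10: 110000 XOR 110101 = 000101
  pos 13: 101000 XOR 110101 = 011101
Remainder (last 5 bits) = 11101. This is the CRC / FCS.

11101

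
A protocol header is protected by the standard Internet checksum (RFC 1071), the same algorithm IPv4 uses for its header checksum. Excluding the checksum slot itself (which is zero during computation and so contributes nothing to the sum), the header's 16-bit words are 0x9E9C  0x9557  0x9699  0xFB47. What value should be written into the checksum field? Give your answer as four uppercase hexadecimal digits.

3A2A

One's-complement addition (fold any carry out of bit 15 back into bit 0):
  0x9E9C + 0x9557 = 0x133F3 → wrap carry → 0x33F4
  0x33F4 + 0x9699 = 0x0CA8D
  0xCA8D + 0xFB47 = 0x1C5D4 → wrap carry → 0xC5D5
One's-complement sum = 0xC5D5.
Checksum = ~0xC5D5 & 0xFFFF = 0x3A2A.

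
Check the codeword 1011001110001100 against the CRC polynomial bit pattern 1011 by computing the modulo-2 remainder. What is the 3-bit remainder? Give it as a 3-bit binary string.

Modulo-2 division of 1011001110001100 by 1011:
  pos 0: 1011 XOR 1011 = 0000
  pos 6: 1110 XOR 1011 = 0101
  pos 7: 1010 XOR 1011 = 0001
  pos 10: 1011 XOR 1011 = 0000
Remainder = 000 (zero — the frame passes the CRC check).

000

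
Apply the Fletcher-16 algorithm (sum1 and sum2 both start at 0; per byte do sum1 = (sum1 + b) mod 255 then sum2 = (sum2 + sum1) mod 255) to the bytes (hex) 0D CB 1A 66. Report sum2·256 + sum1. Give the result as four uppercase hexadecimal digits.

Running sums (mod 255):
  after byte 0 (0D): sum1=13, sum2=13
  after byte 1 (CB): sum1=216, sum2=229
  after byte 2 (1A): sum1=242, sum2=216
  after byte 3 (66): sum1=89, sum2=50
Checksum = sum2·256 + sum1 = 50·256 + 89 = 12889 = 0x3259.

3259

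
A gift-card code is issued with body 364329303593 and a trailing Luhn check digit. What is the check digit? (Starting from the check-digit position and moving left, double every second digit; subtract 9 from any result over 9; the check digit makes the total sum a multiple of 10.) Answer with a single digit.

1

Partial digits right→left: 3 9 5 3 0 3 9 2 3 4 6 3
Double every second digit counting from the check-digit position (so the 1st, 3rd, 5th, ... of the partial from the right).
  doubled (with −9 where >9): 6 1 0 9 6 3 → sum 25
  kept as-is: 9 3 3 2 4 3 → sum 24
Total = 25 + 24 = 49.
Check digit = (10 − (49 mod 10)) mod 10 = 1.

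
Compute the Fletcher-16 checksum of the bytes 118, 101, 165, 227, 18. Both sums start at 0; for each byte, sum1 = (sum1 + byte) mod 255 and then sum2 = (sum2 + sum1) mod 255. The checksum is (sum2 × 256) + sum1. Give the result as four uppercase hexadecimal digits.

Running sums (mod 255):
  after byte 0 (118): sum1=118, sum2=118
  after byte 1 (101): sum1=219, sum2=82
  after byte 2 (165): sum1=129, sum2=211
  after byte 3 (227): sum1=101, sum2=57
  after byte 4 (18): sum1=119, sum2=176
Checksum = sum2·256 + sum1 = 176·256 + 119 = 45175 = 0xB077.

B077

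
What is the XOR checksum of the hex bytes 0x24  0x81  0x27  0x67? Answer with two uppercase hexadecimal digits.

E5

XOR the bytes together:
  start with 0x24
  0x24 ⊕ 0x81 = 0xA5
  0xA5 ⊕ 0x27 = 0x82
  0x82 ⊕ 0x67 = 0xE5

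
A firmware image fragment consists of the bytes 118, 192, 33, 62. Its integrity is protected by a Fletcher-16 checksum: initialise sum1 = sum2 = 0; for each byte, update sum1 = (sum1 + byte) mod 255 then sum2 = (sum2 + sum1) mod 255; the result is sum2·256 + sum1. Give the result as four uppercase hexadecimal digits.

9C96

Running sums (mod 255):
  after byte 0 (118): sum1=118, sum2=118
  after byte 1 (192): sum1=55, sum2=173
  after byte 2 (33): sum1=88, sum2=6
  after byte 3 (62): sum1=150, sum2=156
Checksum = sum2·256 + sum1 = 156·256 + 150 = 40086 = 0x9C96.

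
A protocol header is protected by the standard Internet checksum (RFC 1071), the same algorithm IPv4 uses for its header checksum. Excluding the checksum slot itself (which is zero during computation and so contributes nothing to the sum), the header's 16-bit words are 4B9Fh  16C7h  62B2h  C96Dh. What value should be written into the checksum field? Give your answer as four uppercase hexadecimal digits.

One's-complement addition (fold any carry out of bit 15 back into bit 0):
  0x4B9F + 0x16C7 = 0x06266
  0x6266 + 0x62B2 = 0x0C518
  0xC518 + 0xC96D = 0x18E85 → wrap carry → 0x8E86
One's-complement sum = 0x8E86.
Checksum = ~0x8E86 & 0xFFFF = 0x7179.

7179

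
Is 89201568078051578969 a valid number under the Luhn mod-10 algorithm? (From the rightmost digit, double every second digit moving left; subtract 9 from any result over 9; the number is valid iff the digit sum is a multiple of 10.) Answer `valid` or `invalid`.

From the right, keep odd positions and double even positions (subtract 9 from any doubled value over 9):
  doubled (positions 2,4,...): 3 7 1 1 7 0 3 2 4 7 → sum 35
  kept (positions 1,3,...): 9 9 7 1 0 7 8 5 0 9 → sum 55
Total = 90.
90 mod 10 = 0, so the number is valid.

valid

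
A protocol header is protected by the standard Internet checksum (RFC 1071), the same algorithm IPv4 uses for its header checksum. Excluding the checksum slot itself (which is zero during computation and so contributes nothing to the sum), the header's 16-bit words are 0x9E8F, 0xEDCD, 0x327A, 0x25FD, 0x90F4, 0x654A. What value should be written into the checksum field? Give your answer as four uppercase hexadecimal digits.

One's-complement addition (fold any carry out of bit 15 back into bit 0):
  0x9E8F + 0xEDCD = 0x18C5C → wrap carry → 0x8C5D
  0x8C5D + 0x327A = 0x0BED7
  0xBED7 + 0x25FD = 0x0E4D4
  0xE4D4 + 0x90F4 = 0x175C8 → wrap carry → 0x75C9
  0x75C9 + 0x654A = 0x0DB13
One's-complement sum = 0xDB13.
Checksum = ~0xDB13 & 0xFFFF = 0x24EC.

24EC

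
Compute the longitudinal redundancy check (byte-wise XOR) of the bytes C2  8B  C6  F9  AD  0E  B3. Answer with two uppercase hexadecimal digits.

XOR the bytes together:
  start with 0xC2
  0xC2 ⊕ 0x8B = 0x49
  0x49 ⊕ 0xC6 = 0x8F
  0x8F ⊕ 0xF9 = 0x76
  0x76 ⊕ 0xAD = 0xDB
  0xDB ⊕ 0x0E = 0xD5
  0xD5 ⊕ 0xB3 = 0x66

66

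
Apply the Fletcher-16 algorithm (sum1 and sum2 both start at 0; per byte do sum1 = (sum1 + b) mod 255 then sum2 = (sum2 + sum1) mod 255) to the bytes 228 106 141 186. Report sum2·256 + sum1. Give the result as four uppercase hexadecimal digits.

A897

Running sums (mod 255):
  after byte 0 (228): sum1=228, sum2=228
  after byte 1 (106): sum1=79, sum2=52
  after byte 2 (141): sum1=220, sum2=17
  after byte 3 (186): sum1=151, sum2=168
Checksum = sum2·256 + sum1 = 168·256 + 151 = 43159 = 0xA897.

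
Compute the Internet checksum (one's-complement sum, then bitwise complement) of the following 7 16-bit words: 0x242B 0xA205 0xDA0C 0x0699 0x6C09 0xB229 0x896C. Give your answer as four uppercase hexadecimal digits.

B189

One's-complement addition (fold any carry out of bit 15 back into bit 0):
  0x242B + 0xA205 = 0x0C630
  0xC630 + 0xDA0C = 0x1A03C → wrap carry → 0xA03D
  0xA03D + 0x0699 = 0x0A6D6
  0xA6D6 + 0x6C09 = 0x112DF → wrap carry → 0x12E0
  0x12E0 + 0xB229 = 0x0C509
  0xC509 + 0x896C = 0x14E75 → wrap carry → 0x4E76
One's-complement sum = 0x4E76.
Checksum = ~0x4E76 & 0xFFFF = 0xB189.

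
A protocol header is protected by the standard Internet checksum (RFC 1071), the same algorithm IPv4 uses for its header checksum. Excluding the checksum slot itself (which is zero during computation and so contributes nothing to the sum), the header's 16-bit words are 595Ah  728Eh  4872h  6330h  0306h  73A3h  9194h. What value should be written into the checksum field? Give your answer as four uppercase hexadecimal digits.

8036

One's-complement addition (fold any carry out of bit 15 back into bit 0):
  0x595A + 0x728E = 0x0CBE8
  0xCBE8 + 0x4872 = 0x1145A → wrap carry → 0x145B
  0x145B + 0x6330 = 0x0778B
  0x778B + 0x0306 = 0x07A91
  0x7A91 + 0x73A3 = 0x0EE34
  0xEE34 + 0x9194 = 0x17FC8 → wrap carry → 0x7FC9
One's-complement sum = 0x7FC9.
Checksum = ~0x7FC9 & 0xFFFF = 0x8036.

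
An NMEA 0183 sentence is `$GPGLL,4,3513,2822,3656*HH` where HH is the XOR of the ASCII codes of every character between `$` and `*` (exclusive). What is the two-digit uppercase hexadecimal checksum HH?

6C

XOR the ASCII codes of the payload characters:
  'G' = 0x47 → acc = 0x47
  'P' = 0x50 → acc = 0x17
  'G' = 0x47 → acc = 0x50
  'L' = 0x4C → acc = 0x1C
  'L' = 0x4C → acc = 0x50
  ',' = 0x2C → acc = 0x7C
  '4' = 0x34 → acc = 0x48
  ',' = 0x2C → acc = 0x64
  '3' = 0x33 → acc = 0x57
  '5' = 0x35 → acc = 0x62
  '1' = 0x31 → acc = 0x53
  '3' = 0x33 → acc = 0x60
  ',' = 0x2C → acc = 0x4C
  '2' = 0x32 → acc = 0x7E
  '8' = 0x38 → acc = 0x46
  '2' = 0x32 → acc = 0x74
  '2' = 0x32 → acc = 0x46
  ',' = 0x2C → acc = 0x6A
  '3' = 0x33 → acc = 0x59
  '6' = 0x36 → acc = 0x6F
  '5' = 0x35 → acc = 0x5A
  '6' = 0x36 → acc = 0x6C
Checksum = 0x6C.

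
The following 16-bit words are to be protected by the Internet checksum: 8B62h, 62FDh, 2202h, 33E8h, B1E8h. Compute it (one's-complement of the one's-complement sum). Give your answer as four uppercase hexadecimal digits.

09CD

One's-complement addition (fold any carry out of bit 15 back into bit 0):
  0x8B62 + 0x62FD = 0x0EE5F
  0xEE5F + 0x2202 = 0x11061 → wrap carry → 0x1062
  0x1062 + 0x33E8 = 0x0444A
  0x444A + 0xB1E8 = 0x0F632
One's-complement sum = 0xF632.
Checksum = ~0xF632 & 0xFFFF = 0x09CD.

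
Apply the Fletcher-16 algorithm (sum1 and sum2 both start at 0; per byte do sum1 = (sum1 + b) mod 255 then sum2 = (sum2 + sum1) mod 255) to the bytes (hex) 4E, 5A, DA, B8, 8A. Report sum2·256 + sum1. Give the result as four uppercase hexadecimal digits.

Running sums (mod 255):
  after byte 0 (4E): sum1=78, sum2=78
  after byte 1 (5A): sum1=168, sum2=246
  after byte 2 (DA): sum1=131, sum2=122
  after byte 3 (B8): sum1=60, sum2=182
  after byte 4 (8A): sum1=198, sum2=125
Checksum = sum2·256 + sum1 = 125·256 + 198 = 32198 = 0x7DC6.

7DC6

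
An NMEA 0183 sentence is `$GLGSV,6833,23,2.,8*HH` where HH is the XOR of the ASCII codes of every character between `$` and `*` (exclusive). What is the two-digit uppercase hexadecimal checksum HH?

62

XOR the ASCII codes of the payload characters:
  'G' = 0x47 → acc = 0x47
  'L' = 0x4C → acc = 0x0B
  'G' = 0x47 → acc = 0x4C
  'S' = 0x53 → acc = 0x1F
  'V' = 0x56 → acc = 0x49
  ',' = 0x2C → acc = 0x65
  '6' = 0x36 → acc = 0x53
  '8' = 0x38 → acc = 0x6B
  '3' = 0x33 → acc = 0x58
  '3' = 0x33 → acc = 0x6B
  ',' = 0x2C → acc = 0x47
  '2' = 0x32 → acc = 0x75
  '3' = 0x33 → acc = 0x46
  ',' = 0x2C → acc = 0x6A
  '2' = 0x32 → acc = 0x58
  '.' = 0x2E → acc = 0x76
  ',' = 0x2C → acc = 0x5A
  '8' = 0x38 → acc = 0x62
Checksum = 0x62.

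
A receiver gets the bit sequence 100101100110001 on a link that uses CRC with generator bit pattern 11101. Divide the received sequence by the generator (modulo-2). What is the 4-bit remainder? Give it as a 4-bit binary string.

Modulo-2 division of 100101100110001 by 11101:
  pos 0: 10010 XOR 11101 = 01111
  pos 1: 11111 XOR 11101 = 00010
  pos 4: 10100 XOR 11101 = 01001
  pos 5: 10011 XOR 11101 = 01110
  pos 6: 11101 XOR 11101 = 00000
Remainder = 0001 (nonzero — an error is detected).

0001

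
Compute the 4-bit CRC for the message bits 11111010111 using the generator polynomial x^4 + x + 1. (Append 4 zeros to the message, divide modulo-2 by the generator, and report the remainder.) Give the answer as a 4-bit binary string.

Append 4 zeros: 111110101110000. Divide by 10011 (XOR where the leading bit is 1):
  pos 0: 11111 XOR 10011 = 01100
  pos 1: 11000 XOR 10011 = 01011
  pos 2: 10111 XOR 10011 = 00100
  pos 4: 10001 XOR 10011 = 00010
  pos 7: 10110 XOR 10011 = 00101
  pos 9: 10100 XOR 10011 = 00111
Remainder (last 4 bits) = 1110. This is the CRC / FCS.

1110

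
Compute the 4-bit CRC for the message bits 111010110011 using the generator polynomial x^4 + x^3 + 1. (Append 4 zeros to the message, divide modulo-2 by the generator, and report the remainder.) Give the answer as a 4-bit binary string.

1111

Append 4 zeros: 1110101100110000. Divide by 11001 (XOR where the leading bit is 1):
  pos 0: 11101 XOR 11001 = 00100
  pos 2: 10001 XOR 11001 = 01000
  pos 3: 10001 XOR 11001 = 01000
  pos 4: 10000 XOR 11001 = 01001
  pos 5: 10010 XOR 11001 = 01011
  pos 6: 10111 XOR 11001 = 01110
  pos 7: 11101 XOR 11001 = 00100
  pos 9: 10000 XOR 11001 = 01001
  pos 10: 10010 XOR 11001 = 01011
  pos 11: 10110 XOR 11001 = 01111
Remainder (last 4 bits) = 1111. This is the CRC / FCS.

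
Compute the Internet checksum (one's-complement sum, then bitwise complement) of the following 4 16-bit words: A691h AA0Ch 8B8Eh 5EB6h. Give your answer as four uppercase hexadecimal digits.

One's-complement addition (fold any carry out of bit 15 back into bit 0):
  0xA691 + 0xAA0C = 0x1509D → wrap carry → 0x509E
  0x509E + 0x8B8E = 0x0DC2C
  0xDC2C + 0x5EB6 = 0x13AE2 → wrap carry → 0x3AE3
One's-complement sum = 0x3AE3.
Checksum = ~0x3AE3 & 0xFFFF = 0xC51C.

C51C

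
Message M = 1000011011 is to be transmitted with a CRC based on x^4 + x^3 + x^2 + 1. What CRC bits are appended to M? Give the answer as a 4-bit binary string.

Append 4 zeros: 10000110110000. Divide by 11101 (XOR where the leading bit is 1):
  pos 0: 10000 XOR 11101 = 01101
  pos 1: 11011 XOR 11101 = 00110
  pos 3: 11010 XOR 11101 = 00111
  pos 5: 11111 XOR 11101 = 00010
  pos 8: 10000 XOR 11101 = 01101
  pos 9: 11010 XOR 11101 = 00111
Remainder (last 4 bits) = 0111. This is the CRC / FCS.

0111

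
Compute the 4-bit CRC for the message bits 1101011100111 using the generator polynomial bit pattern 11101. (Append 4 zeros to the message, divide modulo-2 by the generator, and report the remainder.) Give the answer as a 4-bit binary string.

Append 4 zeros: 11010111001110000. Divide by 11101 (XOR where the leading bit is 1):
  pos 0: 11010 XOR 11101 = 00111
  pos 2: 11111 XOR 11101 = 00010
  pos 5: 10100 XOR 11101 = 01001
  pos 6: 10011 XOR 11101 = 01110
  pos 7: 11101 XOR 11101 = 00000
  pos 12: 10000 XOR 11101 = 01101
Remainder (last 4 bits) = 1101. This is the CRC / FCS.

1101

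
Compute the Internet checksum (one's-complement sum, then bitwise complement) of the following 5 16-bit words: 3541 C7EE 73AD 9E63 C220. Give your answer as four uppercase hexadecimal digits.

2E9E

One's-complement addition (fold any carry out of bit 15 back into bit 0):
  0x3541 + 0xC7EE = 0x0FD2F
  0xFD2F + 0x73AD = 0x170DC → wrap carry → 0x70DD
  0x70DD + 0x9E63 = 0x10F40 → wrap carry → 0x0F41
  0x0F41 + 0xC220 = 0x0D161
One's-complement sum = 0xD161.
Checksum = ~0xD161 & 0xFFFF = 0x2E9E.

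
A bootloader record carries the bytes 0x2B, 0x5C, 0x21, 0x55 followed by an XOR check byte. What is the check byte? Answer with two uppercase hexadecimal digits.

03

XOR the bytes together:
  start with 0x2B
  0x2B ⊕ 0x5C = 0x77
  0x77 ⊕ 0x21 = 0x56
  0x56 ⊕ 0x55 = 0x03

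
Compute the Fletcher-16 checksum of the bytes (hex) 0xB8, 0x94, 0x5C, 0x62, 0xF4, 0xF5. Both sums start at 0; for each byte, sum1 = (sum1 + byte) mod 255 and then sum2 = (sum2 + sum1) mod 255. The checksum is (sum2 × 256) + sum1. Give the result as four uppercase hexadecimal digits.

Running sums (mod 255):
  after byte 0 (0xB8): sum1=184, sum2=184
  after byte 1 (0x94): sum1=77, sum2=6
  after byte 2 (0x5C): sum1=169, sum2=175
  after byte 3 (0x62): sum1=12, sum2=187
  after byte 4 (0xF4): sum1=1, sum2=188
  after byte 5 (0xF5): sum1=246, sum2=179
Checksum = sum2·256 + sum1 = 179·256 + 246 = 46070 = 0xB3F6.

B3F6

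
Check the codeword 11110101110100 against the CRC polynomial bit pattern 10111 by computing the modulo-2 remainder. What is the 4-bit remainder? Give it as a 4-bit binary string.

1110

Modulo-2 division of 11110101110100 by 10111:
  pos 0: 11110 XOR 10111 = 01001
  pos 1: 10011 XOR 10111 = 00100
  pos 3: 10001 XOR 10111 = 00110
  pos 5: 11011 XOR 10111 = 01100
  pos 6: 11000 XOR 10111 = 01111
  pos 7: 11111 XOR 10111 = 01000
  pos 8: 10000 XOR 10111 = 00111
Remainder = 1110 (nonzero — an error is detected).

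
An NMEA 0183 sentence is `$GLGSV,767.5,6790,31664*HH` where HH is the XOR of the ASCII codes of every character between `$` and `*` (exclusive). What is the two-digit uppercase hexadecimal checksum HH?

XOR the ASCII codes of the payload characters:
  'G' = 0x47 → acc = 0x47
  'L' = 0x4C → acc = 0x0B
  'G' = 0x47 → acc = 0x4C
  'S' = 0x53 → acc = 0x1F
  'V' = 0x56 → acc = 0x49
  ',' = 0x2C → acc = 0x65
  '7' = 0x37 → acc = 0x52
  '6' = 0x36 → acc = 0x64
  '7' = 0x37 → acc = 0x53
  '.' = 0x2E → acc = 0x7D
  '5' = 0x35 → acc = 0x48
  ',' = 0x2C → acc = 0x64
  '6' = 0x36 → acc = 0x52
  '7' = 0x37 → acc = 0x65
  '9' = 0x39 → acc = 0x5C
  '0' = 0x30 → acc = 0x6C
  ',' = 0x2C → acc = 0x40
  '3' = 0x33 → acc = 0x73
  '1' = 0x31 → acc = 0x42
  '6' = 0x36 → acc = 0x74
  '6' = 0x36 → acc = 0x42
  '4' = 0x34 → acc = 0x76
Checksum = 0x76.

76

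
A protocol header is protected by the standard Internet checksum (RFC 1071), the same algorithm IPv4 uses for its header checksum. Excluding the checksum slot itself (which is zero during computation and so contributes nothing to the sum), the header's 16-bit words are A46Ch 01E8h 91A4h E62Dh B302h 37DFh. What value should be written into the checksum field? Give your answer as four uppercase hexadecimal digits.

F6F6

One's-complement addition (fold any carry out of bit 15 back into bit 0):
  0xA46C + 0x01E8 = 0x0A654
  0xA654 + 0x91A4 = 0x137F8 → wrap carry → 0x37F9
  0x37F9 + 0xE62D = 0x11E26 → wrap carry → 0x1E27
  0x1E27 + 0xB302 = 0x0D129
  0xD129 + 0x37DF = 0x10908 → wrap carry → 0x0909
One's-complement sum = 0x0909.
Checksum = ~0x0909 & 0xFFFF = 0xF6F6.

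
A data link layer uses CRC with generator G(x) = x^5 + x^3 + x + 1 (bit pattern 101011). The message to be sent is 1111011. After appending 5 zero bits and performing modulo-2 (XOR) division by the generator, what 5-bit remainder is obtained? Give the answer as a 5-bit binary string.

10001

Append 5 zeros: 111101100000. Divide by 101011 (XOR where the leading bit is 1):
  pos 0: 111101 XOR 101011 = 010110
  pos 1: 101101 XOR 101011 = 000110
  pos 4: 110000 XOR 101011 = 011011
  pos 5: 110110 XOR 101011 = 011101
  pos 6: 111010 XOR 101011 = 010001
Remainder (last 5 bits) = 10001. This is the CRC / FCS.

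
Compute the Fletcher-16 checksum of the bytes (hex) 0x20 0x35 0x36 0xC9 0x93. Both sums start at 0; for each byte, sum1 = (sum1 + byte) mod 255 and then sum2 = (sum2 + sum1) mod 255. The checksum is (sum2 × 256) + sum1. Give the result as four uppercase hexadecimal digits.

3FE8

Running sums (mod 255):
  after byte 0 (0x20): sum1=32, sum2=32
  after byte 1 (0x35): sum1=85, sum2=117
  after byte 2 (0x36): sum1=139, sum2=1
  after byte 3 (0xC9): sum1=85, sum2=86
  after byte 4 (0x93): sum1=232, sum2=63
Checksum = sum2·256 + sum1 = 63·256 + 232 = 16360 = 0x3FE8.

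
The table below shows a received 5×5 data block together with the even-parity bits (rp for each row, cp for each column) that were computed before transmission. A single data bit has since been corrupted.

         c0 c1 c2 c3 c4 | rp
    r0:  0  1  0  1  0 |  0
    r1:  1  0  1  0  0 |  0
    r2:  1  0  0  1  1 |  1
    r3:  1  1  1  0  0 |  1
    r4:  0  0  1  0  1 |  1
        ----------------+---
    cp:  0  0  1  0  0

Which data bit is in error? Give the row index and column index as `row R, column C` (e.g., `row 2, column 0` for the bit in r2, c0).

Recompute each row's even parity and compare to rp:
  r0: data parity 0, sent rp 0 → ok
  r1: data parity 0, sent rp 0 → ok
  r2: data parity 1, sent rp 1 → ok
  r3: data parity 1, sent rp 1 → ok
  r4: data parity 0, sent rp 1 → mismatch
Recompute each column's even parity and compare to cp:
  c0: data parity 1, sent cp 0 → mismatch
  c1: data parity 0, sent cp 0 → ok
  c2: data parity 1, sent cp 1 → ok
  c3: data parity 0, sent cp 0 → ok
  c4: data parity 0, sent cp 0 → ok
Exactly one row (r4) and one column (c0) fail → the flipped bit is at their intersection.

row 4, column 0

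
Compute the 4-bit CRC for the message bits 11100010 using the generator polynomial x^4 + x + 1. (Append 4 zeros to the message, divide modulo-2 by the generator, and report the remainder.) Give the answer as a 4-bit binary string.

Append 4 zeros: 111000100000. Divide by 10011 (XOR where the leading bit is 1):
  pos 0: 11100 XOR 10011 = 01111
  pos 1: 11110 XOR 10011 = 01101
  pos 2: 11011 XOR 10011 = 01000
  pos 3: 10000 XOR 10011 = 00011
  pos 6: 11000 XOR 10011 = 01011
  pos 7: 10110 XOR 10011 = 00101
Remainder (last 4 bits) = 0101. This is the CRC / FCS.

0101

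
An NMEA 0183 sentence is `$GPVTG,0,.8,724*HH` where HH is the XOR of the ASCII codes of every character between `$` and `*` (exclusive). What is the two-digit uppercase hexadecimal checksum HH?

XOR the ASCII codes of the payload characters:
  'G' = 0x47 → acc = 0x47
  'P' = 0x50 → acc = 0x17
  'V' = 0x56 → acc = 0x41
  'T' = 0x54 → acc = 0x15
  'G' = 0x47 → acc = 0x52
  ',' = 0x2C → acc = 0x7E
  '0' = 0x30 → acc = 0x4E
  ',' = 0x2C → acc = 0x62
  '.' = 0x2E → acc = 0x4C
  '8' = 0x38 → acc = 0x74
  ',' = 0x2C → acc = 0x58
  '7' = 0x37 → acc = 0x6F
  '2' = 0x32 → acc = 0x5D
  '4' = 0x34 → acc = 0x69
Checksum = 0x69.

69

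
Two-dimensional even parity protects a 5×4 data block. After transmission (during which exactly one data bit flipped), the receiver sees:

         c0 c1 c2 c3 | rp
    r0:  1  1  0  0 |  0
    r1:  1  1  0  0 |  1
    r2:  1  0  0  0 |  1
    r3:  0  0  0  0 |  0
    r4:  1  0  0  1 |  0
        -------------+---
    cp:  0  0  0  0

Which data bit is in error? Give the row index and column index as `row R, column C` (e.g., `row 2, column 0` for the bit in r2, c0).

Recompute each row's even parity and compare to rp:
  r0: data parity 0, sent rp 0 → ok
  r1: data parity 0, sent rp 1 → mismatch
  r2: data parity 1, sent rp 1 → ok
  r3: data parity 0, sent rp 0 → ok
  r4: data parity 0, sent rp 0 → ok
Recompute each column's even parity and compare to cp:
  c0: data parity 0, sent cp 0 → ok
  c1: data parity 0, sent cp 0 → ok
  c2: data parity 0, sent cp 0 → ok
  c3: data parity 1, sent cp 0 → mismatch
Exactly one row (r1) and one column (c3) fail → the flipped bit is at their intersection.

row 1, column 3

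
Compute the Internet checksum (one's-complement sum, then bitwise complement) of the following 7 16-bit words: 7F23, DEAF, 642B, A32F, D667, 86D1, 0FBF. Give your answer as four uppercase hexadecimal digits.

2DD9

One's-complement addition (fold any carry out of bit 15 back into bit 0):
  0x7F23 + 0xDEAF = 0x15DD2 → wrap carry → 0x5DD3
  0x5DD3 + 0x642B = 0x0C1FE
  0xC1FE + 0xA32F = 0x1652D → wrap carry → 0x652E
  0x652E + 0xD667 = 0x13B95 → wrap carry → 0x3B96
  0x3B96 + 0x86D1 = 0x0C267
  0xC267 + 0x0FBF = 0x0D226
One's-complement sum = 0xD226.
Checksum = ~0xD226 & 0xFFFF = 0x2DD9.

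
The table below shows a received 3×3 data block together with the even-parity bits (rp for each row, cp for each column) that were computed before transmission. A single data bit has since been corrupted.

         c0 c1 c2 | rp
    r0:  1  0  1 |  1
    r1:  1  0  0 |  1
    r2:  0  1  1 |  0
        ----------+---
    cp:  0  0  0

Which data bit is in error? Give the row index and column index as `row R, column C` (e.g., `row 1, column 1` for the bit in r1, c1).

row 0, column 1

Recompute each row's even parity and compare to rp:
  r0: data parity 0, sent rp 1 → mismatch
  r1: data parity 1, sent rp 1 → ok
  r2: data parity 0, sent rp 0 → ok
Recompute each column's even parity and compare to cp:
  c0: data parity 0, sent cp 0 → ok
  c1: data parity 1, sent cp 0 → mismatch
  c2: data parity 0, sent cp 0 → ok
Exactly one row (r0) and one column (c1) fail → the flipped bit is at their intersection.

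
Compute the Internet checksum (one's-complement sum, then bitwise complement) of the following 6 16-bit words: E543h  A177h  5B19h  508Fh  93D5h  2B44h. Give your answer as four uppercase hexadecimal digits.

One's-complement addition (fold any carry out of bit 15 back into bit 0):
  0xE543 + 0xA177 = 0x186BA → wrap carry → 0x86BB
  0x86BB + 0x5B19 = 0x0E1D4
  0xE1D4 + 0x508F = 0x13263 → wrap carry → 0x3264
  0x3264 + 0x93D5 = 0x0C639
  0xC639 + 0x2B44 = 0x0F17D
One's-complement sum = 0xF17D.
Checksum = ~0xF17D & 0xFFFF = 0x0E82.

0E82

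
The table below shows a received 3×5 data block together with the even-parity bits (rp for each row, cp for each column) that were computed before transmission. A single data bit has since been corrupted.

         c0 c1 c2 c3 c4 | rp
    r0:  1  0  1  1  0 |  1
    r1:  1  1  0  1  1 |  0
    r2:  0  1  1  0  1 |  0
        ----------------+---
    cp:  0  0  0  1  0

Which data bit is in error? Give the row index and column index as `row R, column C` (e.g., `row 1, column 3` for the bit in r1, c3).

Recompute each row's even parity and compare to rp:
  r0: data parity 1, sent rp 1 → ok
  r1: data parity 0, sent rp 0 → ok
  r2: data parity 1, sent rp 0 → mismatch
Recompute each column's even parity and compare to cp:
  c0: data parity 0, sent cp 0 → ok
  c1: data parity 0, sent cp 0 → ok
  c2: data parity 0, sent cp 0 → ok
  c3: data parity 0, sent cp 1 → mismatch
  c4: data parity 0, sent cp 0 → ok
Exactly one row (r2) and one column (c3) fail → the flipped bit is at their intersection.

row 2, column 3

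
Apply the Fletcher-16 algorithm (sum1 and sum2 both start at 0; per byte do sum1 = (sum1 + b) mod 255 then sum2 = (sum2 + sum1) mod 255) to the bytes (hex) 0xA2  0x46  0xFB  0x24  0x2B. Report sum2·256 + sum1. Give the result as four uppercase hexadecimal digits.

AD34

Running sums (mod 255):
  after byte 0 (0xA2): sum1=162, sum2=162
  after byte 1 (0x46): sum1=232, sum2=139
  after byte 2 (0xFB): sum1=228, sum2=112
  after byte 3 (0x24): sum1=9, sum2=121
  after byte 4 (0x2B): sum1=52, sum2=173
Checksum = sum2·256 + sum1 = 173·256 + 52 = 44340 = 0xAD34.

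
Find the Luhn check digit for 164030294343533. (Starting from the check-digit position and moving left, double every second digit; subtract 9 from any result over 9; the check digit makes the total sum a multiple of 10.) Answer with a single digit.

3

Partial digits right→left: 3 3 5 3 4 3 4 9 2 0 3 0 4 6 1
Double every second digit counting from the check-digit position (so the 1st, 3rd, 5th, ... of the partial from the right).
  doubled (with −9 where >9): 6 1 8 8 4 6 8 2 → sum 43
  kept as-is: 3 3 3 9 0 0 6 → sum 24
Total = 43 + 24 = 67.
Check digit = (10 − (67 mod 10)) mod 10 = 3.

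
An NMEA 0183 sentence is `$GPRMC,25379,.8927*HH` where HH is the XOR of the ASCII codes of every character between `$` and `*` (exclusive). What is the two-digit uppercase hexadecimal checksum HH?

XOR the ASCII codes of the payload characters:
  'G' = 0x47 → acc = 0x47
  'P' = 0x50 → acc = 0x17
  'R' = 0x52 → acc = 0x45
  'M' = 0x4D → acc = 0x08
  'C' = 0x43 → acc = 0x4B
  ',' = 0x2C → acc = 0x67
  '2' = 0x32 → acc = 0x55
  '5' = 0x35 → acc = 0x60
  '3' = 0x33 → acc = 0x53
  '7' = 0x37 → acc = 0x64
  '9' = 0x39 → acc = 0x5D
  ',' = 0x2C → acc = 0x71
  '.' = 0x2E → acc = 0x5F
  '8' = 0x38 → acc = 0x67
  '9' = 0x39 → acc = 0x5E
  '2' = 0x32 → acc = 0x6C
  '7' = 0x37 → acc = 0x5B
Checksum = 0x5B.

5B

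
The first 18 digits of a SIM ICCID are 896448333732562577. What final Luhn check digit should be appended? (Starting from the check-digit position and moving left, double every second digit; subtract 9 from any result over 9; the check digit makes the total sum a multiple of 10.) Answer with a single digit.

1

Partial digits right→left: 7 7 5 2 6 5 2 3 7 3 3 3 8 4 4 6 9 8
Double every second digit counting from the check-digit position (so the 1st, 3rd, 5th, ... of the partial from the right).
  doubled (with −9 where >9): 5 1 3 4 5 6 7 8 9 → sum 48
  kept as-is: 7 2 5 3 3 3 4 6 8 → sum 41
Total = 48 + 41 = 89.
Check digit = (10 − (89 mod 10)) mod 10 = 1.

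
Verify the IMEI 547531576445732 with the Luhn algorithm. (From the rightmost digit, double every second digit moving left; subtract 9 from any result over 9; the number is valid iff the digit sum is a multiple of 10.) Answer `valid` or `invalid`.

From the right, keep odd positions and double even positions (subtract 9 from any doubled value over 9):
  doubled (positions 2,4,...): 6 1 8 5 2 1 8 → sum 31
  kept (positions 1,3,...): 2 7 4 6 5 3 7 5 → sum 39
Total = 70.
70 mod 10 = 0, so the number is valid.

valid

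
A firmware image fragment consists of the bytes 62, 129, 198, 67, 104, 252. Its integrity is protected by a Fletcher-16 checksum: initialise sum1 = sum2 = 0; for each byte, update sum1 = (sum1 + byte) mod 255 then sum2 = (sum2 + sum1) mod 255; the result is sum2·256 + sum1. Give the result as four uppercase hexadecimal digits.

AF2F

Running sums (mod 255):
  after byte 0 (62): sum1=62, sum2=62
  after byte 1 (129): sum1=191, sum2=253
  after byte 2 (198): sum1=134, sum2=132
  after byte 3 (67): sum1=201, sum2=78
  after byte 4 (104): sum1=50, sum2=128
  after byte 5 (252): sum1=47, sum2=175
Checksum = sum2·256 + sum1 = 175·256 + 47 = 44847 = 0xAF2F.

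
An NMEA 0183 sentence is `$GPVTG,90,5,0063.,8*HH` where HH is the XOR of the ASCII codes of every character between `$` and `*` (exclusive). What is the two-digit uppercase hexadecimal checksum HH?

XOR the ASCII codes of the payload characters:
  'G' = 0x47 → acc = 0x47
  'P' = 0x50 → acc = 0x17
  'V' = 0x56 → acc = 0x41
  'T' = 0x54 → acc = 0x15
  'G' = 0x47 → acc = 0x52
  ',' = 0x2C → acc = 0x7E
  '9' = 0x39 → acc = 0x47
  '0' = 0x30 → acc = 0x77
  ',' = 0x2C → acc = 0x5B
  '5' = 0x35 → acc = 0x6E
  ',' = 0x2C → acc = 0x42
  '0' = 0x30 → acc = 0x72
  '0' = 0x30 → acc = 0x42
  '6' = 0x36 → acc = 0x74
  '3' = 0x33 → acc = 0x47
  '.' = 0x2E → acc = 0x69
  ',' = 0x2C → acc = 0x45
  '8' = 0x38 → acc = 0x7D
Checksum = 0x7D.

7D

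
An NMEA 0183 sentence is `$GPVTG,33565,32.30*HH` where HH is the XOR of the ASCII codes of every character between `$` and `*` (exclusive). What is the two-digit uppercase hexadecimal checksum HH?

48

XOR the ASCII codes of the payload characters:
  'G' = 0x47 → acc = 0x47
  'P' = 0x50 → acc = 0x17
  'V' = 0x56 → acc = 0x41
  'T' = 0x54 → acc = 0x15
  'G' = 0x47 → acc = 0x52
  ',' = 0x2C → acc = 0x7E
  '3' = 0x33 → acc = 0x4D
  '3' = 0x33 → acc = 0x7E
  '5' = 0x35 → acc = 0x4B
  '6' = 0x36 → acc = 0x7D
  '5' = 0x35 → acc = 0x48
  ',' = 0x2C → acc = 0x64
  '3' = 0x33 → acc = 0x57
  '2' = 0x32 → acc = 0x65
  '.' = 0x2E → acc = 0x4B
  '3' = 0x33 → acc = 0x78
  '0' = 0x30 → acc = 0x48
Checksum = 0x48.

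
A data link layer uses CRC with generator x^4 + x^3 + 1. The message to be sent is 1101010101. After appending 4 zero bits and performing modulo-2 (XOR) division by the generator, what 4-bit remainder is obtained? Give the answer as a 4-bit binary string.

0111

Append 4 zeros: 11010101010000. Divide by 11001 (XOR where the leading bit is 1):
  pos 0: 11010 XOR 11001 = 00011
  pos 3: 11101 XOR 11001 = 00100
  pos 5: 10001 XOR 11001 = 01000
  pos 6: 10000 XOR 11001 = 01001
  pos 7: 10010 XOR 11001 = 01011
  pos 8: 10110 XOR 11001 = 01111
  pos 9: 11110 XOR 11001 = 00111
Remainder (last 4 bits) = 0111. This is the CRC / FCS.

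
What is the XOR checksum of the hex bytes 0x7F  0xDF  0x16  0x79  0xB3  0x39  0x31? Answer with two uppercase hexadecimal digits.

74

XOR the bytes together:
  start with 0x7F
  0x7F ⊕ 0xDF = 0xA0
  0xA0 ⊕ 0x16 = 0xB6
  0xB6 ⊕ 0x79 = 0xCF
  0xCF ⊕ 0xB3 = 0x7C
  0x7C ⊕ 0x39 = 0x45
  0x45 ⊕ 0x31 = 0x74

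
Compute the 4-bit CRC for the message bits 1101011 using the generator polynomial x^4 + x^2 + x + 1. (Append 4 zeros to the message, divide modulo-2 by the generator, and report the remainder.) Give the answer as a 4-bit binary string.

Append 4 zeros: 11010110000. Divide by 10111 (XOR where the leading bit is 1):
  pos 0: 11010 XOR 10111 = 01101
  pos 1: 11011 XOR 10111 = 01100
  pos 2: 11001 XOR 10111 = 01110
  pos 3: 11100 XOR 10111 = 01011
  pos 4: 10110 XOR 10111 = 00001
Remainder (last 4 bits) = 0100. This is the CRC / FCS.

0100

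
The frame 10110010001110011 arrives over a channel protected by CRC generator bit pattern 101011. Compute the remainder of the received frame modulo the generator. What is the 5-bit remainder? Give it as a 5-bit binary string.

10101

Modulo-2 division of 10110010001110011 by 101011:
  pos 0: 101100 XOR 101011 = 000111
  pos 3: 111100 XOR 101011 = 010111
  pos 4: 101110 XOR 101011 = 000101
  pos 7: 101111 XOR 101011 = 000100
  pos 10: 100001 XOR 101011 = 001010
Remainder = 10101 (nonzero — an error is detected).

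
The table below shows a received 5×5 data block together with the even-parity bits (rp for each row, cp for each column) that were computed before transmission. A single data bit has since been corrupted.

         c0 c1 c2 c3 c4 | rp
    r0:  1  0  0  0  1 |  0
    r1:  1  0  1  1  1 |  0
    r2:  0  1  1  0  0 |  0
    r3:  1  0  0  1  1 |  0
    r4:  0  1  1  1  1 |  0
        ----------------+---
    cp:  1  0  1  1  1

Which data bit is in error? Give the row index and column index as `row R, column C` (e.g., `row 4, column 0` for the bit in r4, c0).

Recompute each row's even parity and compare to rp:
  r0: data parity 0, sent rp 0 → ok
  r1: data parity 0, sent rp 0 → ok
  r2: data parity 0, sent rp 0 → ok
  r3: data parity 1, sent rp 0 → mismatch
  r4: data parity 0, sent rp 0 → ok
Recompute each column's even parity and compare to cp:
  c0: data parity 1, sent cp 1 → ok
  c1: data parity 0, sent cp 0 → ok
  c2: data parity 1, sent cp 1 → ok
  c3: data parity 1, sent cp 1 → ok
  c4: data parity 0, sent cp 1 → mismatch
Exactly one row (r3) and one column (c4) fail → the flipped bit is at their intersection.

row 3, column 4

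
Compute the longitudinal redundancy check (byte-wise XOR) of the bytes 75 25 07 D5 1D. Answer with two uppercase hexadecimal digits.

XOR the bytes together:
  start with 0x75
  0x75 ⊕ 0x25 = 0x50
  0x50 ⊕ 0x07 = 0x57
  0x57 ⊕ 0xD5 = 0x82
  0x82 ⊕ 0x1D = 0x9F

9F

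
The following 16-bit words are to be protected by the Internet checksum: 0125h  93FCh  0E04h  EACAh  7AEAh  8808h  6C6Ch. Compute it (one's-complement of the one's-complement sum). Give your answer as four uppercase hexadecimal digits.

02B0

One's-complement addition (fold any carry out of bit 15 back into bit 0):
  0x0125 + 0x93FC = 0x09521
  0x9521 + 0x0E04 = 0x0A325
  0xA325 + 0xEACA = 0x18DEF → wrap carry → 0x8DF0
  0x8DF0 + 0x7AEA = 0x108DA → wrap carry → 0x08DB
  0x08DB + 0x8808 = 0x090E3
  0x90E3 + 0x6C6C = 0x0FD4F
One's-complement sum = 0xFD4F.
Checksum = ~0xFD4F & 0xFFFF = 0x02B0.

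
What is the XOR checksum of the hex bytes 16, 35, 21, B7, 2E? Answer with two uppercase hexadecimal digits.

9B

XOR the bytes together:
  start with 0x16
  0x16 ⊕ 0x35 = 0x23
  0x23 ⊕ 0x21 = 0x02
  0x02 ⊕ 0xB7 = 0xB5
  0xB5 ⊕ 0x2E = 0x9B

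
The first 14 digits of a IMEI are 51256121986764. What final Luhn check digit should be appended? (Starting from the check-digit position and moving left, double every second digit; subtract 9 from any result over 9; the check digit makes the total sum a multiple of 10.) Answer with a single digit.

Partial digits right→left: 4 6 7 6 8 9 1 2 1 6 5 2 1 5
Double every second digit counting from the check-digit position (so the 1st, 3rd, 5th, ... of the partial from the right).
  doubled (with −9 where >9): 8 5 7 2 2 1 2 → sum 27
  kept as-is: 6 6 9 2 6 2 5 → sum 36
Total = 27 + 36 = 63.
Check digit = (10 − (63 mod 10)) mod 10 = 7.

7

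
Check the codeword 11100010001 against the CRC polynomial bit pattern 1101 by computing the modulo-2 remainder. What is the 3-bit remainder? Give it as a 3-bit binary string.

Modulo-2 division of 11100010001 by 1101:
  pos 0: 1110 XOR 1101 = 0011
  pos 2: 1100 XOR 1101 = 0001
  pos 5: 1100 XOR 1101 = 0001
Remainder = 101 (nonzero — an error is detected).

101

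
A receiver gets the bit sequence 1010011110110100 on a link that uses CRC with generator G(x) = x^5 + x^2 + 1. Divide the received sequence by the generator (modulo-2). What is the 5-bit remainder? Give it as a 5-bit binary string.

Modulo-2 division of 1010011110110100 by 100101:
  pos 0: 101001 XOR 100101 = 001100
  pos 2: 110011 XOR 100101 = 010110
  pos 3: 101101 XOR 100101 = 001000
  pos 5: 100001 XOR 100101 = 000100
  pos 8: 100101 XOR 100101 = 000000
Remainder = 00000 (zero — the frame passes the CRC check).

00000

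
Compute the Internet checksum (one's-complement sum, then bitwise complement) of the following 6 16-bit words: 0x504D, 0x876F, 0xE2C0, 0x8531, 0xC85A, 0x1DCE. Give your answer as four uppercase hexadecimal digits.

One's-complement addition (fold any carry out of bit 15 back into bit 0):
  0x504D + 0x876F = 0x0D7BC
  0xD7BC + 0xE2C0 = 0x1BA7C → wrap carry → 0xBA7D
  0xBA7D + 0x8531 = 0x13FAE → wrap carry → 0x3FAF
  0x3FAF + 0xC85A = 0x10809 → wrap carry → 0x080A
  0x080A + 0x1DCE = 0x025D8
One's-complement sum = 0x25D8.
Checksum = ~0x25D8 & 0xFFFF = 0xDA27.

DA27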